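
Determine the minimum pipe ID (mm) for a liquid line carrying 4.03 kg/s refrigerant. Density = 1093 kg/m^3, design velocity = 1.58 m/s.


A = m_dot / (rho * v) = 4.03 / (1093 * 1.58) = 0.002333607421 m^2
d = sqrt(4*A/pi) * 1000
d = 54.5 mm

54.5


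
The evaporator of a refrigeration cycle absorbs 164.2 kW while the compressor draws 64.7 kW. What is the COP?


COP = Q_evap / W
COP = 164.2 / 64.7
COP = 2.538

2.538


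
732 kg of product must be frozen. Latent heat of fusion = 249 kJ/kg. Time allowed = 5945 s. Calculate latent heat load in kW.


Q_lat = m * h_fg / t
Q_lat = 732 * 249 / 5945
Q_lat = 30.66 kW

30.66


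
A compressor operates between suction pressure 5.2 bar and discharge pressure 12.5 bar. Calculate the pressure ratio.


PR = P_high / P_low
PR = 12.5 / 5.2
PR = 2.404

2.404


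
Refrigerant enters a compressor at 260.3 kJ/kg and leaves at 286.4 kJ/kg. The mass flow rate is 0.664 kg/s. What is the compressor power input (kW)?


dh = 286.4 - 260.3 = 26.1 kJ/kg
W = m_dot * dh = 0.664 * 26.1 = 17.33 kW

17.33


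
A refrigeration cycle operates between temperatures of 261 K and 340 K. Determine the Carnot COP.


dT = 340 - 261 = 79 K
COP_carnot = T_cold / dT = 261 / 79
COP_carnot = 3.304

3.304


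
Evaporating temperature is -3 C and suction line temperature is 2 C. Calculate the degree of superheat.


Superheat = T_suction - T_evap
Superheat = 2 - (-3)
Superheat = 5 K

5


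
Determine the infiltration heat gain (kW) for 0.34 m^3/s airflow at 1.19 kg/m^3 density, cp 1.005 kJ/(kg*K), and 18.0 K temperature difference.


Q = V_dot * rho * cp * dT
Q = 0.34 * 1.19 * 1.005 * 18.0
Q = 7.319 kW

7.319


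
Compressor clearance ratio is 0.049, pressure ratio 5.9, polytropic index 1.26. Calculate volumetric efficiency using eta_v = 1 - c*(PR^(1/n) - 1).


PR^(1/n) = 5.9^(1/1.26) = 4.0906028
eta_v = 1 - 0.049 * (4.0906028 - 1)
eta_v = 0.8486

0.8486


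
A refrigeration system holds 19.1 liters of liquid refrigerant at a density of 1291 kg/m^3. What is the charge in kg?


Charge = V * rho / 1000
Charge = 19.1 * 1291 / 1000
Charge = 24.66 kg

24.66


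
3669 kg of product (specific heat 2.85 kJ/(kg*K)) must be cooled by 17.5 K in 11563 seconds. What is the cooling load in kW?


Q = m * cp * dT / t
Q = 3669 * 2.85 * 17.5 / 11563
Q = 15.826 kW

15.826


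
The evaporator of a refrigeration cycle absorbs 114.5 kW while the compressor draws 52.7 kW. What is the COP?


COP = Q_evap / W
COP = 114.5 / 52.7
COP = 2.173

2.173


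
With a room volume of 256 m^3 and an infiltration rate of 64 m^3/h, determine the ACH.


ACH = flow / volume
ACH = 64 / 256
ACH = 0.25

0.25


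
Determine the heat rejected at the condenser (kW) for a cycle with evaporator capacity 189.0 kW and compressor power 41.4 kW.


Q_cond = Q_evap + W
Q_cond = 189.0 + 41.4
Q_cond = 230.4 kW

230.4


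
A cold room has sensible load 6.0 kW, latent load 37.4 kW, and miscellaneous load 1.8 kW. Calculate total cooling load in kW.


Q_total = Q_s + Q_l + Q_misc
Q_total = 6.0 + 37.4 + 1.8
Q_total = 45.2 kW

45.2


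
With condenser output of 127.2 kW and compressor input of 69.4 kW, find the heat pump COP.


COP_hp = Q_cond / W
COP_hp = 127.2 / 69.4
COP_hp = 1.833

1.833


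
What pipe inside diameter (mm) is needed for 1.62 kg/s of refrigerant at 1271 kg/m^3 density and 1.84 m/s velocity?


A = m_dot / (rho * v) = 1.62 / (1271 * 1.84) = 0.0006927102932 m^2
d = sqrt(4*A/pi) * 1000
d = 29.7 mm

29.7


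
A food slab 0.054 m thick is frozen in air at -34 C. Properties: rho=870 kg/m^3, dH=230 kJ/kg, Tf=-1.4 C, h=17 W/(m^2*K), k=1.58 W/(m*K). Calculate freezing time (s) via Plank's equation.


dT = -1.4 - (-34) = 32.6 K
term1 = a/(2h) = 0.054/(2*17) = 0.001588235294
term2 = a^2/(8k) = 0.054^2/(8*1.58) = 0.0002306962025
t = rho*dH*1000/dT * (term1 + term2)
t = 870*230*1000/32.6 * (0.001588235294 + 0.0002306962025)
t = 11165 s

11165


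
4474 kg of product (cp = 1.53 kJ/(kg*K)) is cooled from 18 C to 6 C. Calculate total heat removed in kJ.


dT = 18 - (6) = 12 K
Q = m * cp * dT = 4474 * 1.53 * 12
Q = 82143 kJ

82143


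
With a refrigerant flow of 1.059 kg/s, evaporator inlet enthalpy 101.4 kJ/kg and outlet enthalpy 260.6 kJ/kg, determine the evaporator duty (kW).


dh = 260.6 - 101.4 = 159.2 kJ/kg
Q_evap = m_dot * dh = 1.059 * 159.2
Q_evap = 168.59 kW

168.59


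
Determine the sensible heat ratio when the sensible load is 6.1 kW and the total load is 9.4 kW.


SHR = Q_sensible / Q_total
SHR = 6.1 / 9.4
SHR = 0.649

0.649


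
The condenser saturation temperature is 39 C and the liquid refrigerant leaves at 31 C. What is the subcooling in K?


Subcooling = T_cond - T_liquid
Subcooling = 39 - 31
Subcooling = 8 K

8


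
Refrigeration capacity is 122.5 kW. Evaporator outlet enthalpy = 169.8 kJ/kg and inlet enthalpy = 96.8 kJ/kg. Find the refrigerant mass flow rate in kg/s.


dh = 169.8 - 96.8 = 73.0 kJ/kg
m_dot = Q / dh = 122.5 / 73.0 = 1.6781 kg/s

1.6781


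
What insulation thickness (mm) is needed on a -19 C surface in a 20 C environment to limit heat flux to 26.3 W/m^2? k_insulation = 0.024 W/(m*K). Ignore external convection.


dT = 20 - (-19) = 39 K
thickness = k * dT / q_max * 1000
thickness = 0.024 * 39 / 26.3 * 1000
thickness = 35.6 mm

35.6


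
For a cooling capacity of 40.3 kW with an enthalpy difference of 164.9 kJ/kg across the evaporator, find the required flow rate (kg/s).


m_dot = Q / dh
m_dot = 40.3 / 164.9
m_dot = 0.2444 kg/s

0.2444


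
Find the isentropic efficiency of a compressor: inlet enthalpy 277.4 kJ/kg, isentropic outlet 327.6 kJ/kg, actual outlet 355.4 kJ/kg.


dh_ideal = 327.6 - 277.4 = 50.2 kJ/kg
dh_actual = 355.4 - 277.4 = 78.0 kJ/kg
eta_s = dh_ideal / dh_actual = 50.2 / 78.0
eta_s = 0.6436

0.6436


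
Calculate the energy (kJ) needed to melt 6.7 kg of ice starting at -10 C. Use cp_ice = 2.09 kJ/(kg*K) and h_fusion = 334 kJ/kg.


Sensible heat = cp * dT = 2.09 * 10 = 20.9 kJ/kg
Total per kg = 20.9 + 334 = 354.9 kJ/kg
Q = m * total = 6.7 * 354.9
Q = 2377.8 kJ

2377.8


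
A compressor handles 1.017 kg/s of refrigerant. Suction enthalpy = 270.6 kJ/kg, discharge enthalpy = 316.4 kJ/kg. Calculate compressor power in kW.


dh = 316.4 - 270.6 = 45.8 kJ/kg
W = m_dot * dh = 1.017 * 45.8 = 46.58 kW

46.58


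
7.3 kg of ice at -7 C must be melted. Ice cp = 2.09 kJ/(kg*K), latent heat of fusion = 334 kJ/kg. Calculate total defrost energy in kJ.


Sensible heat = cp * dT = 2.09 * 7 = 14.63 kJ/kg
Total per kg = 14.63 + 334 = 348.63 kJ/kg
Q = m * total = 7.3 * 348.63
Q = 2545.0 kJ

2545.0


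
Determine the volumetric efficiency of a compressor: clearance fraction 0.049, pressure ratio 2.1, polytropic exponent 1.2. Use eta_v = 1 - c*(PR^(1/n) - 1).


PR^(1/n) = 2.1^(1/1.2) = 1.85573551
eta_v = 1 - 0.049 * (1.85573551 - 1)
eta_v = 0.9581

0.9581


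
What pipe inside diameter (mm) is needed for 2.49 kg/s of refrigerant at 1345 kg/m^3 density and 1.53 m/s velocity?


A = m_dot / (rho * v) = 2.49 / (1345 * 1.53) = 0.001210000729 m^2
d = sqrt(4*A/pi) * 1000
d = 39.3 mm

39.3


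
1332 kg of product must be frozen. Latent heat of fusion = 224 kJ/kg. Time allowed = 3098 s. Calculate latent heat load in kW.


Q_lat = m * h_fg / t
Q_lat = 1332 * 224 / 3098
Q_lat = 96.31 kW

96.31


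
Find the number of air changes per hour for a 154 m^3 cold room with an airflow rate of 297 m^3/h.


ACH = flow / volume
ACH = 297 / 154
ACH = 1.929

1.929


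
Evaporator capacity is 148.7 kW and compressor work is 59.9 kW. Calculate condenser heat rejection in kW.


Q_cond = Q_evap + W
Q_cond = 148.7 + 59.9
Q_cond = 208.6 kW

208.6


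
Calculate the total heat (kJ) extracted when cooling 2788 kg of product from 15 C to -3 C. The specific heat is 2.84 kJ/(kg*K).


dT = 15 - (-3) = 18 K
Q = m * cp * dT = 2788 * 2.84 * 18
Q = 142523 kJ

142523


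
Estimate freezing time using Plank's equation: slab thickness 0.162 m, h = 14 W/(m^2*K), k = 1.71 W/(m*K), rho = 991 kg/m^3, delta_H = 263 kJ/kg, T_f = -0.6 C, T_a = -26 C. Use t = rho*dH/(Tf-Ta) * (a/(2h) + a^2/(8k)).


dT = -0.6 - (-26) = 25.4 K
term1 = a/(2h) = 0.162/(2*14) = 0.005785714286
term2 = a^2/(8k) = 0.162^2/(8*1.71) = 0.001918421053
t = rho*dH*1000/dT * (term1 + term2)
t = 991*263*1000/25.4 * (0.005785714286 + 0.001918421053)
t = 79053 s

79053


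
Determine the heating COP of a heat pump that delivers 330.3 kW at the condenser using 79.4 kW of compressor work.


COP_hp = Q_cond / W
COP_hp = 330.3 / 79.4
COP_hp = 4.16

4.16


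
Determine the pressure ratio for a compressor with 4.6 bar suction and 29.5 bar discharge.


PR = P_high / P_low
PR = 29.5 / 4.6
PR = 6.413

6.413


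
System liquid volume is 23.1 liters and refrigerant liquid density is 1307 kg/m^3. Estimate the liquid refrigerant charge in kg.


Charge = V * rho / 1000
Charge = 23.1 * 1307 / 1000
Charge = 30.19 kg

30.19


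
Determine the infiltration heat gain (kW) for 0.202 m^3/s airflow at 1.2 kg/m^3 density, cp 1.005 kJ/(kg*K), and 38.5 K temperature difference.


Q = V_dot * rho * cp * dT
Q = 0.202 * 1.2 * 1.005 * 38.5
Q = 9.379 kW

9.379


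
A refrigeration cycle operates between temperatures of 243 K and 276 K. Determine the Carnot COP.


dT = 276 - 243 = 33 K
COP_carnot = T_cold / dT = 243 / 33
COP_carnot = 7.364

7.364


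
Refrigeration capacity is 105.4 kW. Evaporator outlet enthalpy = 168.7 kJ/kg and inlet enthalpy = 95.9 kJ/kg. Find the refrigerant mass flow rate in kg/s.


dh = 168.7 - 95.9 = 72.8 kJ/kg
m_dot = Q / dh = 105.4 / 72.8 = 1.4478 kg/s

1.4478


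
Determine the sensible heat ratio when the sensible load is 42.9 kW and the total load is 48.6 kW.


SHR = Q_sensible / Q_total
SHR = 42.9 / 48.6
SHR = 0.883

0.883


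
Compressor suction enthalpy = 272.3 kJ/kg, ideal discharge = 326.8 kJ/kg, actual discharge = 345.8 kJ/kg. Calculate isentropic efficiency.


dh_ideal = 326.8 - 272.3 = 54.5 kJ/kg
dh_actual = 345.8 - 272.3 = 73.5 kJ/kg
eta_s = dh_ideal / dh_actual = 54.5 / 73.5
eta_s = 0.7415

0.7415


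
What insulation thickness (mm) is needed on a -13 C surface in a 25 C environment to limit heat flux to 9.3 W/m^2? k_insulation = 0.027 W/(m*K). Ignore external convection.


dT = 25 - (-13) = 38 K
thickness = k * dT / q_max * 1000
thickness = 0.027 * 38 / 9.3 * 1000
thickness = 110.3 mm

110.3


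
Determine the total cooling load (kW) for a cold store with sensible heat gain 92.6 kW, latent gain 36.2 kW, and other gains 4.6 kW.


Q_total = Q_s + Q_l + Q_misc
Q_total = 92.6 + 36.2 + 4.6
Q_total = 133.4 kW

133.4


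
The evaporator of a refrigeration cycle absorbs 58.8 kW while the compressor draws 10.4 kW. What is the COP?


COP = Q_evap / W
COP = 58.8 / 10.4
COP = 5.654

5.654


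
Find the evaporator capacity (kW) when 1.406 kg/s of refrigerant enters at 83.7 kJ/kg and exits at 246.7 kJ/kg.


dh = 246.7 - 83.7 = 163.0 kJ/kg
Q_evap = m_dot * dh = 1.406 * 163.0
Q_evap = 229.18 kW

229.18


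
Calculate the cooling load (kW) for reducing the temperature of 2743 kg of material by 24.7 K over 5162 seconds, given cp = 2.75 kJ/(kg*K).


Q = m * cp * dT / t
Q = 2743 * 2.75 * 24.7 / 5162
Q = 36.094 kW

36.094


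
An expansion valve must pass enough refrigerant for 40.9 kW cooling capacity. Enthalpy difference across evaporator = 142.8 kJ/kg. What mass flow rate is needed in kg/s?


m_dot = Q / dh
m_dot = 40.9 / 142.8
m_dot = 0.2864 kg/s

0.2864


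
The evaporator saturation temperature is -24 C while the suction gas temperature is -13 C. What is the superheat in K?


Superheat = T_suction - T_evap
Superheat = -13 - (-24)
Superheat = 11 K

11


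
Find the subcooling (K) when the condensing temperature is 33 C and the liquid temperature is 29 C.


Subcooling = T_cond - T_liquid
Subcooling = 33 - 29
Subcooling = 4 K

4


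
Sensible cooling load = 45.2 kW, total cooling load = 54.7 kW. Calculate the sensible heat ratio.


SHR = Q_sensible / Q_total
SHR = 45.2 / 54.7
SHR = 0.826

0.826


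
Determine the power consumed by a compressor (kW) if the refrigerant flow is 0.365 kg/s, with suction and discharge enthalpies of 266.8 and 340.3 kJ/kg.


dh = 340.3 - 266.8 = 73.5 kJ/kg
W = m_dot * dh = 0.365 * 73.5 = 26.83 kW

26.83


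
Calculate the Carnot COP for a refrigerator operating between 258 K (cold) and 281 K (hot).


dT = 281 - 258 = 23 K
COP_carnot = T_cold / dT = 258 / 23
COP_carnot = 11.217

11.217


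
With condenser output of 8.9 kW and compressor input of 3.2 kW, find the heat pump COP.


COP_hp = Q_cond / W
COP_hp = 8.9 / 3.2
COP_hp = 2.781

2.781


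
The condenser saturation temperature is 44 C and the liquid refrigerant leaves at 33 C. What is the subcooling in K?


Subcooling = T_cond - T_liquid
Subcooling = 44 - 33
Subcooling = 11 K

11


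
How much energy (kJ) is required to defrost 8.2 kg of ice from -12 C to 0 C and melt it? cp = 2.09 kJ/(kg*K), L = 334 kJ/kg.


Sensible heat = cp * dT = 2.09 * 12 = 25.08 kJ/kg
Total per kg = 25.08 + 334 = 359.08 kJ/kg
Q = m * total = 8.2 * 359.08
Q = 2944.5 kJ

2944.5


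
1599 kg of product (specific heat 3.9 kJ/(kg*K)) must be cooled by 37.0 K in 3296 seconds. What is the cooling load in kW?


Q = m * cp * dT / t
Q = 1599 * 3.9 * 37.0 / 3296
Q = 70.005 kW

70.005


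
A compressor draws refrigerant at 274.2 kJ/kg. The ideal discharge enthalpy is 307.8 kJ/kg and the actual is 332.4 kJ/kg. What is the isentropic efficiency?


dh_ideal = 307.8 - 274.2 = 33.6 kJ/kg
dh_actual = 332.4 - 274.2 = 58.2 kJ/kg
eta_s = dh_ideal / dh_actual = 33.6 / 58.2
eta_s = 0.5773

0.5773


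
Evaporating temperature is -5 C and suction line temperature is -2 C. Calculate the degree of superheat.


Superheat = T_suction - T_evap
Superheat = -2 - (-5)
Superheat = 3 K

3


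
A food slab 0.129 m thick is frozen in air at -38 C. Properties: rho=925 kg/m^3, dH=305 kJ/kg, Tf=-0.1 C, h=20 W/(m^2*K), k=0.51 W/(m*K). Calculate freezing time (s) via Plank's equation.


dT = -0.1 - (-38) = 37.9 K
term1 = a/(2h) = 0.129/(2*20) = 0.003225
term2 = a^2/(8k) = 0.129^2/(8*0.51) = 0.004078676471
t = rho*dH*1000/dT * (term1 + term2)
t = 925*305*1000/37.9 * (0.003225 + 0.004078676471)
t = 54368 s

54368


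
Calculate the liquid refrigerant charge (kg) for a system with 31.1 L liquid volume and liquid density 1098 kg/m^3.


Charge = V * rho / 1000
Charge = 31.1 * 1098 / 1000
Charge = 34.15 kg

34.15


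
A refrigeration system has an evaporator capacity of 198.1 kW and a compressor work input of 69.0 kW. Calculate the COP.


COP = Q_evap / W
COP = 198.1 / 69.0
COP = 2.871

2.871


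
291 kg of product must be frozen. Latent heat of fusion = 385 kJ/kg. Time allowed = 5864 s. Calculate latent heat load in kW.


Q_lat = m * h_fg / t
Q_lat = 291 * 385 / 5864
Q_lat = 19.11 kW

19.11


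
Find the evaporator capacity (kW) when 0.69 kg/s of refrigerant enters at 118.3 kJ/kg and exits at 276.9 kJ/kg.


dh = 276.9 - 118.3 = 158.6 kJ/kg
Q_evap = m_dot * dh = 0.69 * 158.6
Q_evap = 109.43 kW

109.43


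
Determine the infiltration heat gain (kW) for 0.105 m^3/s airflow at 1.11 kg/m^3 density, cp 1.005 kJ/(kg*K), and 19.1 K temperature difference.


Q = V_dot * rho * cp * dT
Q = 0.105 * 1.11 * 1.005 * 19.1
Q = 2.237 kW

2.237


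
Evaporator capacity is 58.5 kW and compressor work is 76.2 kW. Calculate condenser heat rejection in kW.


Q_cond = Q_evap + W
Q_cond = 58.5 + 76.2
Q_cond = 134.7 kW

134.7


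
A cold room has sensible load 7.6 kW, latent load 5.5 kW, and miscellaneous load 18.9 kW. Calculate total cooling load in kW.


Q_total = Q_s + Q_l + Q_misc
Q_total = 7.6 + 5.5 + 18.9
Q_total = 32.0 kW

32.0


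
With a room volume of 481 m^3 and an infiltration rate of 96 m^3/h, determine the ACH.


ACH = flow / volume
ACH = 96 / 481
ACH = 0.2

0.2


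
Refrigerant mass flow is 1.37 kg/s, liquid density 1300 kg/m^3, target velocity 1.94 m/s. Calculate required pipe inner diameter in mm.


A = m_dot / (rho * v) = 1.37 / (1300 * 1.94) = 0.0005432196669 m^2
d = sqrt(4*A/pi) * 1000
d = 26.3 mm

26.3


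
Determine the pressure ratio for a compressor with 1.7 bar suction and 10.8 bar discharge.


PR = P_high / P_low
PR = 10.8 / 1.7
PR = 6.353

6.353


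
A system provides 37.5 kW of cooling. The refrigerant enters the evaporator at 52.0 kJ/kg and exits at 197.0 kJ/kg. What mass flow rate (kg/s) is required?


dh = 197.0 - 52.0 = 145.0 kJ/kg
m_dot = Q / dh = 37.5 / 145.0 = 0.2586 kg/s

0.2586


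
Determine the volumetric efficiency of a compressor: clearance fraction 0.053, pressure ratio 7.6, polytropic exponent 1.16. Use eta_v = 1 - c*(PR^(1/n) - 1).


PR^(1/n) = 7.6^(1/1.16) = 5.74542371
eta_v = 1 - 0.053 * (5.74542371 - 1)
eta_v = 0.7485

0.7485


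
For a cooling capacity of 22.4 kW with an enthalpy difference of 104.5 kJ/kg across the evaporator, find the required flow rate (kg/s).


m_dot = Q / dh
m_dot = 22.4 / 104.5
m_dot = 0.2144 kg/s

0.2144


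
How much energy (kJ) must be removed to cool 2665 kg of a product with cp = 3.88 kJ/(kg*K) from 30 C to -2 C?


dT = 30 - (-2) = 32 K
Q = m * cp * dT = 2665 * 3.88 * 32
Q = 330886 kJ

330886


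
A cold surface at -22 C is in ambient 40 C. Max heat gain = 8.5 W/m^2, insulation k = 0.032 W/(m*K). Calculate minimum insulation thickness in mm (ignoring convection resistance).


dT = 40 - (-22) = 62 K
thickness = k * dT / q_max * 1000
thickness = 0.032 * 62 / 8.5 * 1000
thickness = 233.4 mm

233.4


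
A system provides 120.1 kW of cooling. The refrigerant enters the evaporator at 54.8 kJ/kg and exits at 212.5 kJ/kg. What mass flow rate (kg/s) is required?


dh = 212.5 - 54.8 = 157.7 kJ/kg
m_dot = Q / dh = 120.1 / 157.7 = 0.7616 kg/s

0.7616


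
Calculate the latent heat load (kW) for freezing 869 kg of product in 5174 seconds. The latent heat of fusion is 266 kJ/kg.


Q_lat = m * h_fg / t
Q_lat = 869 * 266 / 5174
Q_lat = 44.68 kW

44.68


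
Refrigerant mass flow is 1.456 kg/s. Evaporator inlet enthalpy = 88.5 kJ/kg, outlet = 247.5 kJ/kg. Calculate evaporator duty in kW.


dh = 247.5 - 88.5 = 159.0 kJ/kg
Q_evap = m_dot * dh = 1.456 * 159.0
Q_evap = 231.5 kW

231.5


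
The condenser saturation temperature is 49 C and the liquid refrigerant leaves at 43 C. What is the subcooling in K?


Subcooling = T_cond - T_liquid
Subcooling = 49 - 43
Subcooling = 6 K

6


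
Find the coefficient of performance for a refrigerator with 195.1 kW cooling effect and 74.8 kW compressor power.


COP = Q_evap / W
COP = 195.1 / 74.8
COP = 2.608

2.608


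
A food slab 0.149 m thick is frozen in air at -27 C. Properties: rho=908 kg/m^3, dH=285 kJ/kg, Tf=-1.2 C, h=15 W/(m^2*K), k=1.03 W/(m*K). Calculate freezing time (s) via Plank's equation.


dT = -1.2 - (-27) = 25.8 K
term1 = a/(2h) = 0.149/(2*15) = 0.004966666667
term2 = a^2/(8k) = 0.149^2/(8*1.03) = 0.002694296117
t = rho*dH*1000/dT * (term1 + term2)
t = 908*285*1000/25.8 * (0.004966666667 + 0.002694296117)
t = 76841 s

76841


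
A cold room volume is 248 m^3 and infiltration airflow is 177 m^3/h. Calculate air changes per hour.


ACH = flow / volume
ACH = 177 / 248
ACH = 0.714

0.714


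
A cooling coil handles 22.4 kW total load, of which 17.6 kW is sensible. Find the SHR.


SHR = Q_sensible / Q_total
SHR = 17.6 / 22.4
SHR = 0.786

0.786


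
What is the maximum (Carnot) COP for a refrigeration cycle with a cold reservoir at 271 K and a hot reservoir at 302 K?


dT = 302 - 271 = 31 K
COP_carnot = T_cold / dT = 271 / 31
COP_carnot = 8.742

8.742


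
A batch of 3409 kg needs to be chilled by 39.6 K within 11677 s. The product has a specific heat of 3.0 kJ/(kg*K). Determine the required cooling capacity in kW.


Q = m * cp * dT / t
Q = 3409 * 3.0 * 39.6 / 11677
Q = 34.683 kW

34.683


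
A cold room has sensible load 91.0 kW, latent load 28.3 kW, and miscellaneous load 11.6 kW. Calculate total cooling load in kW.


Q_total = Q_s + Q_l + Q_misc
Q_total = 91.0 + 28.3 + 11.6
Q_total = 130.9 kW

130.9


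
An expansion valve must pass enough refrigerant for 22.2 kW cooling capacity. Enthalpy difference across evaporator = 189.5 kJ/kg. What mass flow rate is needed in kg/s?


m_dot = Q / dh
m_dot = 22.2 / 189.5
m_dot = 0.1172 kg/s

0.1172


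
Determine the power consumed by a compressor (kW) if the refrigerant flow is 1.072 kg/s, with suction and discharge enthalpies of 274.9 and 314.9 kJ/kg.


dh = 314.9 - 274.9 = 40.0 kJ/kg
W = m_dot * dh = 1.072 * 40.0 = 42.88 kW

42.88


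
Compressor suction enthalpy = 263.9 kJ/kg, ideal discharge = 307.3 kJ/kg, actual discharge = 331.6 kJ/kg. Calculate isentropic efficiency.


dh_ideal = 307.3 - 263.9 = 43.4 kJ/kg
dh_actual = 331.6 - 263.9 = 67.7 kJ/kg
eta_s = dh_ideal / dh_actual = 43.4 / 67.7
eta_s = 0.6411

0.6411


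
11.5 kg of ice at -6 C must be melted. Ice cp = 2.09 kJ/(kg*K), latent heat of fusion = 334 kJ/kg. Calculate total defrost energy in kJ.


Sensible heat = cp * dT = 2.09 * 6 = 12.54 kJ/kg
Total per kg = 12.54 + 334 = 346.54 kJ/kg
Q = m * total = 11.5 * 346.54
Q = 3985.2 kJ

3985.2


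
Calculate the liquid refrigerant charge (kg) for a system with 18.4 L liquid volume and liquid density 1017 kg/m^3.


Charge = V * rho / 1000
Charge = 18.4 * 1017 / 1000
Charge = 18.71 kg

18.71


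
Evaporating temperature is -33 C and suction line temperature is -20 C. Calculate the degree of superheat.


Superheat = T_suction - T_evap
Superheat = -20 - (-33)
Superheat = 13 K

13


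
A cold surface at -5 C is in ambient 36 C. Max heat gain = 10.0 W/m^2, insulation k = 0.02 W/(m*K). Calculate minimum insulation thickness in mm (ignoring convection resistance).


dT = 36 - (-5) = 41 K
thickness = k * dT / q_max * 1000
thickness = 0.02 * 41 / 10.0 * 1000
thickness = 82.0 mm

82.0


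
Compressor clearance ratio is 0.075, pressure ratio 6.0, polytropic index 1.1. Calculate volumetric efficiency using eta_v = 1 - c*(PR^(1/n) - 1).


PR^(1/n) = 6.0^(1/1.1) = 5.09812204
eta_v = 1 - 0.075 * (5.09812204 - 1)
eta_v = 0.6926

0.6926


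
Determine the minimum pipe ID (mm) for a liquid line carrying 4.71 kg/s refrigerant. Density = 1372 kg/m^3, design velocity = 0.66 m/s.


A = m_dot / (rho * v) = 4.71 / (1372 * 0.66) = 0.005201431222 m^2
d = sqrt(4*A/pi) * 1000
d = 81.4 mm

81.4


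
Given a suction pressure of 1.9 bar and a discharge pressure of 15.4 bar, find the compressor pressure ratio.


PR = P_high / P_low
PR = 15.4 / 1.9
PR = 8.105

8.105


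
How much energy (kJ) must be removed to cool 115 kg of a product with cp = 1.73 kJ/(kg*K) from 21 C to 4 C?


dT = 21 - (4) = 17 K
Q = m * cp * dT = 115 * 1.73 * 17
Q = 3382 kJ

3382


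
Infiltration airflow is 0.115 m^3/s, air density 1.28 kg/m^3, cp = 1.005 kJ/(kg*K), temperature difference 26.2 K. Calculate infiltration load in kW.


Q = V_dot * rho * cp * dT
Q = 0.115 * 1.28 * 1.005 * 26.2
Q = 3.876 kW

3.876


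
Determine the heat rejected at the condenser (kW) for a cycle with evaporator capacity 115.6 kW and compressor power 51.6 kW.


Q_cond = Q_evap + W
Q_cond = 115.6 + 51.6
Q_cond = 167.2 kW

167.2


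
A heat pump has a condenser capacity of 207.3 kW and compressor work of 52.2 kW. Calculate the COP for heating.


COP_hp = Q_cond / W
COP_hp = 207.3 / 52.2
COP_hp = 3.971

3.971


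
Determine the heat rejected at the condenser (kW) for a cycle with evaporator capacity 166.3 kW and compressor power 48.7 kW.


Q_cond = Q_evap + W
Q_cond = 166.3 + 48.7
Q_cond = 215.0 kW

215.0


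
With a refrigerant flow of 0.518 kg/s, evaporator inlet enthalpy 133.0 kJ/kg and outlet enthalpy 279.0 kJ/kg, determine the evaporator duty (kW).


dh = 279.0 - 133.0 = 146.0 kJ/kg
Q_evap = m_dot * dh = 0.518 * 146.0
Q_evap = 75.63 kW

75.63


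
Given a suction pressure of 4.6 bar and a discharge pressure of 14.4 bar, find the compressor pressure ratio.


PR = P_high / P_low
PR = 14.4 / 4.6
PR = 3.13

3.13


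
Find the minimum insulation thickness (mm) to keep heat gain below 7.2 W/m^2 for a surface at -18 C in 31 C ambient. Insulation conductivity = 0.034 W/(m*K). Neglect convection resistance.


dT = 31 - (-18) = 49 K
thickness = k * dT / q_max * 1000
thickness = 0.034 * 49 / 7.2 * 1000
thickness = 231.4 mm

231.4


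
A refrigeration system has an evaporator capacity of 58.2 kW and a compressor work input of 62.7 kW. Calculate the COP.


COP = Q_evap / W
COP = 58.2 / 62.7
COP = 0.928

0.928


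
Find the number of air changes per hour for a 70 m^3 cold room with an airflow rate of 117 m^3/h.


ACH = flow / volume
ACH = 117 / 70
ACH = 1.671

1.671


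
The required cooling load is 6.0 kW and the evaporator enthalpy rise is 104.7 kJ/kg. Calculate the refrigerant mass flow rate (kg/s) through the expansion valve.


m_dot = Q / dh
m_dot = 6.0 / 104.7
m_dot = 0.0573 kg/s

0.0573


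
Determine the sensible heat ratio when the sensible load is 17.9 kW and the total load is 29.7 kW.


SHR = Q_sensible / Q_total
SHR = 17.9 / 29.7
SHR = 0.603

0.603


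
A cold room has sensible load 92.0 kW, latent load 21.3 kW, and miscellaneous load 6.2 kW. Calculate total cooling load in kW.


Q_total = Q_s + Q_l + Q_misc
Q_total = 92.0 + 21.3 + 6.2
Q_total = 119.5 kW

119.5


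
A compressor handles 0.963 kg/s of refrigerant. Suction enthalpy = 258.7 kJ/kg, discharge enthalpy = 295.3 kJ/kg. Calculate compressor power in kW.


dh = 295.3 - 258.7 = 36.6 kJ/kg
W = m_dot * dh = 0.963 * 36.6 = 35.25 kW

35.25


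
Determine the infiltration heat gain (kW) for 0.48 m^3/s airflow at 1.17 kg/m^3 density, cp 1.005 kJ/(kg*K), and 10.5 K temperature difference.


Q = V_dot * rho * cp * dT
Q = 0.48 * 1.17 * 1.005 * 10.5
Q = 5.926 kW

5.926


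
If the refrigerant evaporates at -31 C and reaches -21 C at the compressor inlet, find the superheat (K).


Superheat = T_suction - T_evap
Superheat = -21 - (-31)
Superheat = 10 K

10


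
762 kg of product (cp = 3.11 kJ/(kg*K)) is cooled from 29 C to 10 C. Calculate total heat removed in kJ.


dT = 29 - (10) = 19 K
Q = m * cp * dT = 762 * 3.11 * 19
Q = 45027 kJ

45027


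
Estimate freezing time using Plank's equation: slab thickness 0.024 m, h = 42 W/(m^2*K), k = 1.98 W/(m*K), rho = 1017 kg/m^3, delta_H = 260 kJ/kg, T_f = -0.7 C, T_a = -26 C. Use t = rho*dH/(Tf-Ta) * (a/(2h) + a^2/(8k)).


dT = -0.7 - (-26) = 25.3 K
term1 = a/(2h) = 0.024/(2*42) = 0.0002857142857
term2 = a^2/(8k) = 0.024^2/(8*1.98) = 0.00003636363636
t = rho*dH*1000/dT * (term1 + term2)
t = 1017*260*1000/25.3 * (0.0002857142857 + 0.00003636363636)
t = 3366 s

3366


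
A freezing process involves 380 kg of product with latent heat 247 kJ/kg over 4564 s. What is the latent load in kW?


Q_lat = m * h_fg / t
Q_lat = 380 * 247 / 4564
Q_lat = 20.57 kW

20.57


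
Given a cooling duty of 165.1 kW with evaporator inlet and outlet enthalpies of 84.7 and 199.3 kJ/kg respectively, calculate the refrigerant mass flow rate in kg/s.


dh = 199.3 - 84.7 = 114.6 kJ/kg
m_dot = Q / dh = 165.1 / 114.6 = 1.4407 kg/s

1.4407


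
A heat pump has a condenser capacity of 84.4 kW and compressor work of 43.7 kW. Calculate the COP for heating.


COP_hp = Q_cond / W
COP_hp = 84.4 / 43.7
COP_hp = 1.931

1.931


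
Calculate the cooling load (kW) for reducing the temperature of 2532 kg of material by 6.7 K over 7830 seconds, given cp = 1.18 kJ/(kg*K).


Q = m * cp * dT / t
Q = 2532 * 1.18 * 6.7 / 7830
Q = 2.557 kW

2.557


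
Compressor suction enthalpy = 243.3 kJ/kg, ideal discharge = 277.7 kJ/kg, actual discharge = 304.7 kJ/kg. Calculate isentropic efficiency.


dh_ideal = 277.7 - 243.3 = 34.4 kJ/kg
dh_actual = 304.7 - 243.3 = 61.4 kJ/kg
eta_s = dh_ideal / dh_actual = 34.4 / 61.4
eta_s = 0.5603

0.5603


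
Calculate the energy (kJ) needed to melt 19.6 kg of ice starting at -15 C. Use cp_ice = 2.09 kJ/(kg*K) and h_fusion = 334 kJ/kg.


Sensible heat = cp * dT = 2.09 * 15 = 31.35 kJ/kg
Total per kg = 31.35 + 334 = 365.35 kJ/kg
Q = m * total = 19.6 * 365.35
Q = 7160.9 kJ

7160.9


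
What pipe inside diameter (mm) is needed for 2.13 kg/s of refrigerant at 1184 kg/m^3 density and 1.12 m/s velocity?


A = m_dot / (rho * v) = 2.13 / (1184 * 1.12) = 0.001606237934 m^2
d = sqrt(4*A/pi) * 1000
d = 45.2 mm

45.2


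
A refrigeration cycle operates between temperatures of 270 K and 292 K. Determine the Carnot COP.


dT = 292 - 270 = 22 K
COP_carnot = T_cold / dT = 270 / 22
COP_carnot = 12.273

12.273


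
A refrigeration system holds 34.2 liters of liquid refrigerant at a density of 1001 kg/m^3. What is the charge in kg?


Charge = V * rho / 1000
Charge = 34.2 * 1001 / 1000
Charge = 34.23 kg

34.23


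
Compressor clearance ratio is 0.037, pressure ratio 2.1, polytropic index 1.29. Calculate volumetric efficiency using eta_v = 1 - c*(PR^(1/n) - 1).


PR^(1/n) = 2.1^(1/1.29) = 1.77738864
eta_v = 1 - 0.037 * (1.77738864 - 1)
eta_v = 0.9712

0.9712


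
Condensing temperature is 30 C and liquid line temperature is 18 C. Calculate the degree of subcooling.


Subcooling = T_cond - T_liquid
Subcooling = 30 - 18
Subcooling = 12 K

12


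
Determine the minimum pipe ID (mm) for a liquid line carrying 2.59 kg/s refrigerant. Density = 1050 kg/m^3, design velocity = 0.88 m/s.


A = m_dot / (rho * v) = 2.59 / (1050 * 0.88) = 0.002803030303 m^2
d = sqrt(4*A/pi) * 1000
d = 59.7 mm

59.7


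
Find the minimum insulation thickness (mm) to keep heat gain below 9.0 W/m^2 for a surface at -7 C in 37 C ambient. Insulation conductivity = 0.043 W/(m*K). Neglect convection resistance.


dT = 37 - (-7) = 44 K
thickness = k * dT / q_max * 1000
thickness = 0.043 * 44 / 9.0 * 1000
thickness = 210.2 mm

210.2


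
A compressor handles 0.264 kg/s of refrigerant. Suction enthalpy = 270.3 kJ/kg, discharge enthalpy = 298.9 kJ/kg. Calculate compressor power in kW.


dh = 298.9 - 270.3 = 28.6 kJ/kg
W = m_dot * dh = 0.264 * 28.6 = 7.55 kW

7.55


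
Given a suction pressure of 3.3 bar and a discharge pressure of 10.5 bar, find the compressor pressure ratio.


PR = P_high / P_low
PR = 10.5 / 3.3
PR = 3.182

3.182


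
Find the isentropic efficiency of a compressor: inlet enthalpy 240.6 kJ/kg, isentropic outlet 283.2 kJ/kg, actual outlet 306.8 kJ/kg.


dh_ideal = 283.2 - 240.6 = 42.6 kJ/kg
dh_actual = 306.8 - 240.6 = 66.2 kJ/kg
eta_s = dh_ideal / dh_actual = 42.6 / 66.2
eta_s = 0.6435

0.6435


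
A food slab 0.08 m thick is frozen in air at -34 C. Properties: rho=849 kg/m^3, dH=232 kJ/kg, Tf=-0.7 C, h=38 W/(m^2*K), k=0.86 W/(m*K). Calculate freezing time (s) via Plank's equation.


dT = -0.7 - (-34) = 33.3 K
term1 = a/(2h) = 0.08/(2*38) = 0.001052631579
term2 = a^2/(8k) = 0.08^2/(8*0.86) = 0.0009302325581
t = rho*dH*1000/dT * (term1 + term2)
t = 849*232*1000/33.3 * (0.001052631579 + 0.0009302325581)
t = 11729 s

11729


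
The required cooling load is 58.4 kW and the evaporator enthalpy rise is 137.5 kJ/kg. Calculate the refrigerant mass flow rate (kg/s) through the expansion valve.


m_dot = Q / dh
m_dot = 58.4 / 137.5
m_dot = 0.4247 kg/s

0.4247


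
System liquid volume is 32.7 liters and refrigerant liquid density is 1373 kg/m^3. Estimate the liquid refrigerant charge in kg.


Charge = V * rho / 1000
Charge = 32.7 * 1373 / 1000
Charge = 44.9 kg

44.9


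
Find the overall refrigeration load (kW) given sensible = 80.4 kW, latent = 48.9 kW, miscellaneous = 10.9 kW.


Q_total = Q_s + Q_l + Q_misc
Q_total = 80.4 + 48.9 + 10.9
Q_total = 140.2 kW

140.2


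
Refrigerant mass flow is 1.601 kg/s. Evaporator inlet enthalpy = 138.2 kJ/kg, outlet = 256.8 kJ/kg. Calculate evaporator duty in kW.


dh = 256.8 - 138.2 = 118.6 kJ/kg
Q_evap = m_dot * dh = 1.601 * 118.6
Q_evap = 189.88 kW

189.88


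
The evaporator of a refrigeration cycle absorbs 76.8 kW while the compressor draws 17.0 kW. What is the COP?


COP = Q_evap / W
COP = 76.8 / 17.0
COP = 4.518

4.518


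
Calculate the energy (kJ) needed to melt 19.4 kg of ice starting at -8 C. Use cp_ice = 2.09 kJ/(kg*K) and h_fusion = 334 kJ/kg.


Sensible heat = cp * dT = 2.09 * 8 = 16.72 kJ/kg
Total per kg = 16.72 + 334 = 350.72 kJ/kg
Q = m * total = 19.4 * 350.72
Q = 6804.0 kJ

6804.0


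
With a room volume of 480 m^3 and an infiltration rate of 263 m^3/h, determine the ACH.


ACH = flow / volume
ACH = 263 / 480
ACH = 0.548

0.548


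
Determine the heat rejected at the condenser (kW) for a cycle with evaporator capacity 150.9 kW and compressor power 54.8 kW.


Q_cond = Q_evap + W
Q_cond = 150.9 + 54.8
Q_cond = 205.7 kW

205.7


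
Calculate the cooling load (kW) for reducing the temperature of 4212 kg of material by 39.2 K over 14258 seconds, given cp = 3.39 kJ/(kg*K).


Q = m * cp * dT / t
Q = 4212 * 3.39 * 39.2 / 14258
Q = 39.257 kW

39.257


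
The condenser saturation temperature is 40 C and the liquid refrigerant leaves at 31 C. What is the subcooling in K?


Subcooling = T_cond - T_liquid
Subcooling = 40 - 31
Subcooling = 9 K

9


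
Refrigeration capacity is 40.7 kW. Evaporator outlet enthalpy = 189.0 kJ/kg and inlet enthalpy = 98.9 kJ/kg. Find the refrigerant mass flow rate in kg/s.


dh = 189.0 - 98.9 = 90.1 kJ/kg
m_dot = Q / dh = 40.7 / 90.1 = 0.4517 kg/s

0.4517


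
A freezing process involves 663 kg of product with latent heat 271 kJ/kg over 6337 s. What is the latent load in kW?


Q_lat = m * h_fg / t
Q_lat = 663 * 271 / 6337
Q_lat = 28.35 kW

28.35


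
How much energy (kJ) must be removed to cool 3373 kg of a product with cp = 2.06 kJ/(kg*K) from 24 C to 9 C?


dT = 24 - (9) = 15 K
Q = m * cp * dT = 3373 * 2.06 * 15
Q = 104226 kJ

104226


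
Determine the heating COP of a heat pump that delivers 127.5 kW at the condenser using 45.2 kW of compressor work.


COP_hp = Q_cond / W
COP_hp = 127.5 / 45.2
COP_hp = 2.821

2.821


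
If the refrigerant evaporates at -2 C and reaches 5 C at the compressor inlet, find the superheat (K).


Superheat = T_suction - T_evap
Superheat = 5 - (-2)
Superheat = 7 K

7


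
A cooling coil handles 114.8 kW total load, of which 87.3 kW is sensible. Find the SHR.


SHR = Q_sensible / Q_total
SHR = 87.3 / 114.8
SHR = 0.76

0.76


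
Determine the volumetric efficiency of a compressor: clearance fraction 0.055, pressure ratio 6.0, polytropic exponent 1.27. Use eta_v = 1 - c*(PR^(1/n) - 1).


PR^(1/n) = 6.0^(1/1.27) = 4.09937379
eta_v = 1 - 0.055 * (4.09937379 - 1)
eta_v = 0.8295

0.8295


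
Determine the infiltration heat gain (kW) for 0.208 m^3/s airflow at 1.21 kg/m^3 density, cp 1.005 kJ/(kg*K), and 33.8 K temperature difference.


Q = V_dot * rho * cp * dT
Q = 0.208 * 1.21 * 1.005 * 33.8
Q = 8.549 kW

8.549


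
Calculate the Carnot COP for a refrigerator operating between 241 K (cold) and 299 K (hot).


dT = 299 - 241 = 58 K
COP_carnot = T_cold / dT = 241 / 58
COP_carnot = 4.155

4.155


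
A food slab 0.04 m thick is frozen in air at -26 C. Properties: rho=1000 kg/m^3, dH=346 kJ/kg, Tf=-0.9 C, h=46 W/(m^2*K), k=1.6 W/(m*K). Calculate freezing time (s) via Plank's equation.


dT = -0.9 - (-26) = 25.1 K
term1 = a/(2h) = 0.04/(2*46) = 0.0004347826087
term2 = a^2/(8k) = 0.04^2/(8*1.6) = 0.000125
t = rho*dH*1000/dT * (term1 + term2)
t = 1000*346*1000/25.1 * (0.0004347826087 + 0.000125)
t = 7717 s

7717


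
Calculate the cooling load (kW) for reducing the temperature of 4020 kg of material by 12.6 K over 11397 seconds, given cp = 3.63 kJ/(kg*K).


Q = m * cp * dT / t
Q = 4020 * 3.63 * 12.6 / 11397
Q = 16.133 kW

16.133


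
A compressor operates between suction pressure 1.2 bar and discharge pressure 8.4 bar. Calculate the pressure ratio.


PR = P_high / P_low
PR = 8.4 / 1.2
PR = 7.0

7.0


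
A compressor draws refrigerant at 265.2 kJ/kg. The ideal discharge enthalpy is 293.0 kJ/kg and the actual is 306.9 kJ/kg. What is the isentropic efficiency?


dh_ideal = 293.0 - 265.2 = 27.8 kJ/kg
dh_actual = 306.9 - 265.2 = 41.7 kJ/kg
eta_s = dh_ideal / dh_actual = 27.8 / 41.7
eta_s = 0.6667

0.6667


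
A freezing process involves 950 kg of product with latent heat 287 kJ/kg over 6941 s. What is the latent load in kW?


Q_lat = m * h_fg / t
Q_lat = 950 * 287 / 6941
Q_lat = 39.28 kW

39.28


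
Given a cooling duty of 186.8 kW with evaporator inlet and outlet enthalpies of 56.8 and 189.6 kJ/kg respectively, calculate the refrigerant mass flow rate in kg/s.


dh = 189.6 - 56.8 = 132.8 kJ/kg
m_dot = Q / dh = 186.8 / 132.8 = 1.4066 kg/s

1.4066


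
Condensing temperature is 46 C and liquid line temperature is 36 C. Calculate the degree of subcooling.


Subcooling = T_cond - T_liquid
Subcooling = 46 - 36
Subcooling = 10 K

10


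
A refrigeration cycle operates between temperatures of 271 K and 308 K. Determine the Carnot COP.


dT = 308 - 271 = 37 K
COP_carnot = T_cold / dT = 271 / 37
COP_carnot = 7.324

7.324


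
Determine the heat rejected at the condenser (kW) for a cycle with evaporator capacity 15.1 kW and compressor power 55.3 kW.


Q_cond = Q_evap + W
Q_cond = 15.1 + 55.3
Q_cond = 70.4 kW

70.4


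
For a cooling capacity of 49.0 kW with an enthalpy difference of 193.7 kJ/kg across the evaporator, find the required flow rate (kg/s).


m_dot = Q / dh
m_dot = 49.0 / 193.7
m_dot = 0.253 kg/s

0.253


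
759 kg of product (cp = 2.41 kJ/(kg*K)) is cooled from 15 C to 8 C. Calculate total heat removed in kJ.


dT = 15 - (8) = 7 K
Q = m * cp * dT = 759 * 2.41 * 7
Q = 12804 kJ

12804


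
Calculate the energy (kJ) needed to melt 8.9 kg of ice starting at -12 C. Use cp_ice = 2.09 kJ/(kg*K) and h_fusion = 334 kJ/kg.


Sensible heat = cp * dT = 2.09 * 12 = 25.08 kJ/kg
Total per kg = 25.08 + 334 = 359.08 kJ/kg
Q = m * total = 8.9 * 359.08
Q = 3195.8 kJ

3195.8


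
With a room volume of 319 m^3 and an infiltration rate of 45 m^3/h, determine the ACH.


ACH = flow / volume
ACH = 45 / 319
ACH = 0.141

0.141


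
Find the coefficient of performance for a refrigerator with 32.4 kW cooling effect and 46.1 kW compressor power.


COP = Q_evap / W
COP = 32.4 / 46.1
COP = 0.703

0.703


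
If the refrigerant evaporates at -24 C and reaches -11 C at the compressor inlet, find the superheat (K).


Superheat = T_suction - T_evap
Superheat = -11 - (-24)
Superheat = 13 K

13


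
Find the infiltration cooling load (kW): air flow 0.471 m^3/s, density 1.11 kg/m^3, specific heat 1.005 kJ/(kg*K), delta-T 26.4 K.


Q = V_dot * rho * cp * dT
Q = 0.471 * 1.11 * 1.005 * 26.4
Q = 13.871 kW

13.871


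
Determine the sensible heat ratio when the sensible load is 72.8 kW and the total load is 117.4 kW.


SHR = Q_sensible / Q_total
SHR = 72.8 / 117.4
SHR = 0.62

0.62


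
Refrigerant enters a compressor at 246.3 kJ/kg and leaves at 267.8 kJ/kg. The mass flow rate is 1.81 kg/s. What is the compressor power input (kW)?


dh = 267.8 - 246.3 = 21.5 kJ/kg
W = m_dot * dh = 1.81 * 21.5 = 38.92 kW

38.92


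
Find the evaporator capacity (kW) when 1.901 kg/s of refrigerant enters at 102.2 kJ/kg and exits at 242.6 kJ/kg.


dh = 242.6 - 102.2 = 140.4 kJ/kg
Q_evap = m_dot * dh = 1.901 * 140.4
Q_evap = 266.9 kW

266.9


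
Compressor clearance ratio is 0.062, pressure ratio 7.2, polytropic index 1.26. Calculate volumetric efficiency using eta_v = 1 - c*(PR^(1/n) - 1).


PR^(1/n) = 7.2^(1/1.26) = 4.79096079
eta_v = 1 - 0.062 * (4.79096079 - 1)
eta_v = 0.765

0.765


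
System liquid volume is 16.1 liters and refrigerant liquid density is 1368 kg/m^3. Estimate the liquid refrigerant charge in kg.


Charge = V * rho / 1000
Charge = 16.1 * 1368 / 1000
Charge = 22.02 kg

22.02
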